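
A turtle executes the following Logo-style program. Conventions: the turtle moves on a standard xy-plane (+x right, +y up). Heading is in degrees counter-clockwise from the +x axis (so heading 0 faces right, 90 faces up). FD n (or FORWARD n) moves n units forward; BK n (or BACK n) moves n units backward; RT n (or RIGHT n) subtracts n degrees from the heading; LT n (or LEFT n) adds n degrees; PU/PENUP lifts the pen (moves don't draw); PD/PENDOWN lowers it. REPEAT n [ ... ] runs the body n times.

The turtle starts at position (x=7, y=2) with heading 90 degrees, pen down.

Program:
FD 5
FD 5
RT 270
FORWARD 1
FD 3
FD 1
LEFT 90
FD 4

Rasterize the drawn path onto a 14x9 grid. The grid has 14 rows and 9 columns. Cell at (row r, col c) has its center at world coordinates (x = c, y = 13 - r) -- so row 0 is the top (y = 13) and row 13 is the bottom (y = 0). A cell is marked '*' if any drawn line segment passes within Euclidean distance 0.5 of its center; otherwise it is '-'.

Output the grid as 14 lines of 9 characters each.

Answer: ---------
--******-
--*----*-
--*----*-
--*----*-
--*----*-
-------*-
-------*-
-------*-
-------*-
-------*-
-------*-
---------
---------

Derivation:
Segment 0: (7,2) -> (7,7)
Segment 1: (7,7) -> (7,12)
Segment 2: (7,12) -> (6,12)
Segment 3: (6,12) -> (3,12)
Segment 4: (3,12) -> (2,12)
Segment 5: (2,12) -> (2,8)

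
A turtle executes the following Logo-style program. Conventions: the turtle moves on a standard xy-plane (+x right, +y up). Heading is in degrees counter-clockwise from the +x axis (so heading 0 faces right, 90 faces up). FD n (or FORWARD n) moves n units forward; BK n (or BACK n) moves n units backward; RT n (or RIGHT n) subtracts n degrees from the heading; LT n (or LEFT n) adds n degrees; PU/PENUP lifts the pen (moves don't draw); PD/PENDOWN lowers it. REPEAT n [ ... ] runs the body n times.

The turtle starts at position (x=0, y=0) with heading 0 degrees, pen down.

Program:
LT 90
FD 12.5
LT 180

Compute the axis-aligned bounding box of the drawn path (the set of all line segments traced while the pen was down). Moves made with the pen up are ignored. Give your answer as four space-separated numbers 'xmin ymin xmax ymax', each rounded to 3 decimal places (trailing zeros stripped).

Answer: 0 0 0 12.5

Derivation:
Executing turtle program step by step:
Start: pos=(0,0), heading=0, pen down
LT 90: heading 0 -> 90
FD 12.5: (0,0) -> (0,12.5) [heading=90, draw]
LT 180: heading 90 -> 270
Final: pos=(0,12.5), heading=270, 1 segment(s) drawn

Segment endpoints: x in {0, 0}, y in {0, 12.5}
xmin=0, ymin=0, xmax=0, ymax=12.5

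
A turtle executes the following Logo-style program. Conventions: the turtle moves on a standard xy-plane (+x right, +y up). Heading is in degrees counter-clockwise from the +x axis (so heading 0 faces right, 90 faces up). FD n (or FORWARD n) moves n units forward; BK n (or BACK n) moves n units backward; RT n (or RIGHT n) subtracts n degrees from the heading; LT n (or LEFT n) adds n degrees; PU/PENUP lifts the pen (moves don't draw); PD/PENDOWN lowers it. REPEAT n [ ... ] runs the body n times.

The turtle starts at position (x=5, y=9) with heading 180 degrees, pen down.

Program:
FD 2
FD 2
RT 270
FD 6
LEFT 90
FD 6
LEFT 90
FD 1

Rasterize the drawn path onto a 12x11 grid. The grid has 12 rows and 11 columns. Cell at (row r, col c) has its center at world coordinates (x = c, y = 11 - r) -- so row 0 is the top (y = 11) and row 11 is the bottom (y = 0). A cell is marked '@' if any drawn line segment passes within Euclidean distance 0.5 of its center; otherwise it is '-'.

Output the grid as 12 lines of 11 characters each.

Answer: -----------
-----------
-@@@@@-----
-@---------
-@---------
-@---------
-@---------
-@-----@---
-@@@@@@@---
-----------
-----------
-----------

Derivation:
Segment 0: (5,9) -> (3,9)
Segment 1: (3,9) -> (1,9)
Segment 2: (1,9) -> (1,3)
Segment 3: (1,3) -> (7,3)
Segment 4: (7,3) -> (7,4)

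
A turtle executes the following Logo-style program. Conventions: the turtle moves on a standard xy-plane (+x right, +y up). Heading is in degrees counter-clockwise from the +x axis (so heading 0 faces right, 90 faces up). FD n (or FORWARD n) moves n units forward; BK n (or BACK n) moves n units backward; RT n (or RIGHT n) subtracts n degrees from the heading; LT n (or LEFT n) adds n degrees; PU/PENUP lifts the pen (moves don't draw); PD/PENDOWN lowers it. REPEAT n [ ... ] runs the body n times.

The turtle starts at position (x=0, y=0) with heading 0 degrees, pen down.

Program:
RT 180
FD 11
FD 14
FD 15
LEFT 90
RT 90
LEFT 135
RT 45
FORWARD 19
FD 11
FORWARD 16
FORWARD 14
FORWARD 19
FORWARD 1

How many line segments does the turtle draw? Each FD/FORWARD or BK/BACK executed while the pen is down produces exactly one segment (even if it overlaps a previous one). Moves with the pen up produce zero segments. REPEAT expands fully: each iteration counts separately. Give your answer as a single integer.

Answer: 9

Derivation:
Executing turtle program step by step:
Start: pos=(0,0), heading=0, pen down
RT 180: heading 0 -> 180
FD 11: (0,0) -> (-11,0) [heading=180, draw]
FD 14: (-11,0) -> (-25,0) [heading=180, draw]
FD 15: (-25,0) -> (-40,0) [heading=180, draw]
LT 90: heading 180 -> 270
RT 90: heading 270 -> 180
LT 135: heading 180 -> 315
RT 45: heading 315 -> 270
FD 19: (-40,0) -> (-40,-19) [heading=270, draw]
FD 11: (-40,-19) -> (-40,-30) [heading=270, draw]
FD 16: (-40,-30) -> (-40,-46) [heading=270, draw]
FD 14: (-40,-46) -> (-40,-60) [heading=270, draw]
FD 19: (-40,-60) -> (-40,-79) [heading=270, draw]
FD 1: (-40,-79) -> (-40,-80) [heading=270, draw]
Final: pos=(-40,-80), heading=270, 9 segment(s) drawn
Segments drawn: 9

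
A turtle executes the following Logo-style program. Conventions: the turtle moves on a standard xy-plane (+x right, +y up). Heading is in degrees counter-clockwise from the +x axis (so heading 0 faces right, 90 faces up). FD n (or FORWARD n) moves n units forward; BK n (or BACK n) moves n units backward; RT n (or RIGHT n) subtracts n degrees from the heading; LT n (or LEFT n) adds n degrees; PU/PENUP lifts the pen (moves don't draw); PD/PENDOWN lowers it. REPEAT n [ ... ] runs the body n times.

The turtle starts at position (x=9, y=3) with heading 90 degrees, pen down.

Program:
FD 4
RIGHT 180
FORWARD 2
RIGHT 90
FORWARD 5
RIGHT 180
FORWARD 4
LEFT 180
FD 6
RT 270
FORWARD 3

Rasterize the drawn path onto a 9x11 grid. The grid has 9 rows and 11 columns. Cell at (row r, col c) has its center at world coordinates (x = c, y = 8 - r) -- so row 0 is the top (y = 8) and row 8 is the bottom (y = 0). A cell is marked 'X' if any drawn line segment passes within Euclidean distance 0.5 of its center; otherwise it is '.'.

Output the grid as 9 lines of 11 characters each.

Answer: ...........
.........X.
.........X.
..XXXXXXXX.
..X......X.
..X......X.
..X........
...........
...........

Derivation:
Segment 0: (9,3) -> (9,7)
Segment 1: (9,7) -> (9,5)
Segment 2: (9,5) -> (4,5)
Segment 3: (4,5) -> (8,5)
Segment 4: (8,5) -> (2,5)
Segment 5: (2,5) -> (2,2)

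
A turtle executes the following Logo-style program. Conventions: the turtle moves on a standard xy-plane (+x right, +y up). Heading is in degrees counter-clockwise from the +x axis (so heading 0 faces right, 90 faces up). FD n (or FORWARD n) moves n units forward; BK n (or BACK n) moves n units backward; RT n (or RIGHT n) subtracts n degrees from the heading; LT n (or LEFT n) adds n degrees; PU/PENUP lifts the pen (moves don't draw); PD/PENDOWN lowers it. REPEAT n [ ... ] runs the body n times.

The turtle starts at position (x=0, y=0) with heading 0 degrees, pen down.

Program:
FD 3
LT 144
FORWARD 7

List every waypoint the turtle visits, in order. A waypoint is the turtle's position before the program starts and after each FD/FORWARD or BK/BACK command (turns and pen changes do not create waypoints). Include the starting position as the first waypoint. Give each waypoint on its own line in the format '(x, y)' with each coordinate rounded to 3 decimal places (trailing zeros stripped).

Executing turtle program step by step:
Start: pos=(0,0), heading=0, pen down
FD 3: (0,0) -> (3,0) [heading=0, draw]
LT 144: heading 0 -> 144
FD 7: (3,0) -> (-2.663,4.114) [heading=144, draw]
Final: pos=(-2.663,4.114), heading=144, 2 segment(s) drawn
Waypoints (3 total):
(0, 0)
(3, 0)
(-2.663, 4.114)

Answer: (0, 0)
(3, 0)
(-2.663, 4.114)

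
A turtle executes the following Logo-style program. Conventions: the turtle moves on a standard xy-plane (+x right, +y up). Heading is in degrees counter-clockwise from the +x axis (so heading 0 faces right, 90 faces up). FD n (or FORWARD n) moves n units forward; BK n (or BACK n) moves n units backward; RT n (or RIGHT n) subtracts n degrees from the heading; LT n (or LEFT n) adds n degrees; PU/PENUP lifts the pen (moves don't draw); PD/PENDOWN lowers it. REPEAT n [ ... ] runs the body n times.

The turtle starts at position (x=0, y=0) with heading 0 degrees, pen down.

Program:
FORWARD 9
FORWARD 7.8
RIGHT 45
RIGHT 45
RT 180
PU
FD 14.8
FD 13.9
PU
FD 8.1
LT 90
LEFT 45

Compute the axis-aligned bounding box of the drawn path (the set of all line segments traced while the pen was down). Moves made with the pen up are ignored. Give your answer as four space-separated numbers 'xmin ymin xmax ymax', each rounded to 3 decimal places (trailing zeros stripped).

Answer: 0 0 16.8 0

Derivation:
Executing turtle program step by step:
Start: pos=(0,0), heading=0, pen down
FD 9: (0,0) -> (9,0) [heading=0, draw]
FD 7.8: (9,0) -> (16.8,0) [heading=0, draw]
RT 45: heading 0 -> 315
RT 45: heading 315 -> 270
RT 180: heading 270 -> 90
PU: pen up
FD 14.8: (16.8,0) -> (16.8,14.8) [heading=90, move]
FD 13.9: (16.8,14.8) -> (16.8,28.7) [heading=90, move]
PU: pen up
FD 8.1: (16.8,28.7) -> (16.8,36.8) [heading=90, move]
LT 90: heading 90 -> 180
LT 45: heading 180 -> 225
Final: pos=(16.8,36.8), heading=225, 2 segment(s) drawn

Segment endpoints: x in {0, 9, 16.8}, y in {0}
xmin=0, ymin=0, xmax=16.8, ymax=0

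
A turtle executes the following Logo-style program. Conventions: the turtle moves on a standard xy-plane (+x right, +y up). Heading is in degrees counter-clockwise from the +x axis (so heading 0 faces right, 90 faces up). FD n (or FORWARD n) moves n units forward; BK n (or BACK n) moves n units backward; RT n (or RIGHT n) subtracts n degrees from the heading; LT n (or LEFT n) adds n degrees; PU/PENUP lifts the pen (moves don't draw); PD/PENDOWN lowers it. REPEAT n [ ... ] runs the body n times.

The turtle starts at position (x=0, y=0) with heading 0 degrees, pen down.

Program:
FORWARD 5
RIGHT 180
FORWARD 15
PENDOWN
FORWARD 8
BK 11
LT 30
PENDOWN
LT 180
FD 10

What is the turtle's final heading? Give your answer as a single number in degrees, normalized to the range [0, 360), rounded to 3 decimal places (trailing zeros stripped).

Executing turtle program step by step:
Start: pos=(0,0), heading=0, pen down
FD 5: (0,0) -> (5,0) [heading=0, draw]
RT 180: heading 0 -> 180
FD 15: (5,0) -> (-10,0) [heading=180, draw]
PD: pen down
FD 8: (-10,0) -> (-18,0) [heading=180, draw]
BK 11: (-18,0) -> (-7,0) [heading=180, draw]
LT 30: heading 180 -> 210
PD: pen down
LT 180: heading 210 -> 30
FD 10: (-7,0) -> (1.66,5) [heading=30, draw]
Final: pos=(1.66,5), heading=30, 5 segment(s) drawn

Answer: 30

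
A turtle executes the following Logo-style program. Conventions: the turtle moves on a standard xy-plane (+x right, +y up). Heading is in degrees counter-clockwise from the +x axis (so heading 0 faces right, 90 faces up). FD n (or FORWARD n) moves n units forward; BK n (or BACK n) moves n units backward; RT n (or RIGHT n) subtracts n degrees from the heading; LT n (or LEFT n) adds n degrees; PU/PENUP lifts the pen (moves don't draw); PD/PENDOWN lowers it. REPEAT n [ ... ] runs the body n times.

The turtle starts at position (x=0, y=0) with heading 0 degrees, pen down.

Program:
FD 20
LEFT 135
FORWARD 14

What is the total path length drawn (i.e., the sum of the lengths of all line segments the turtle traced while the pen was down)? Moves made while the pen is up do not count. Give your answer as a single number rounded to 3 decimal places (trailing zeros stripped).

Executing turtle program step by step:
Start: pos=(0,0), heading=0, pen down
FD 20: (0,0) -> (20,0) [heading=0, draw]
LT 135: heading 0 -> 135
FD 14: (20,0) -> (10.101,9.899) [heading=135, draw]
Final: pos=(10.101,9.899), heading=135, 2 segment(s) drawn

Segment lengths:
  seg 1: (0,0) -> (20,0), length = 20
  seg 2: (20,0) -> (10.101,9.899), length = 14
Total = 34

Answer: 34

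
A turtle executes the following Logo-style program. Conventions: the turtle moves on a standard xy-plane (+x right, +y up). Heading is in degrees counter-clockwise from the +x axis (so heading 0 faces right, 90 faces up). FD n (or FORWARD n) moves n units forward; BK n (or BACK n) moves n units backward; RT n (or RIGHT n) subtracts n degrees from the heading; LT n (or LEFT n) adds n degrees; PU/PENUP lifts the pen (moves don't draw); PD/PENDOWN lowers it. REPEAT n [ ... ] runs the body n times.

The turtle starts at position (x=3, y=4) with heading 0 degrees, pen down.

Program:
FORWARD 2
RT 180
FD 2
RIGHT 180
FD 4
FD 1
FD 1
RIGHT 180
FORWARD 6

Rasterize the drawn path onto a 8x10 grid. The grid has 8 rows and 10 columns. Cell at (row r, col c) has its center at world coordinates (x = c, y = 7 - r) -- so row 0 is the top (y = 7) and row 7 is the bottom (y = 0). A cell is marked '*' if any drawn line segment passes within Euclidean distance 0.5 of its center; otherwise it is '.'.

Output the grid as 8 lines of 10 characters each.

Answer: ..........
..........
..........
...*******
..........
..........
..........
..........

Derivation:
Segment 0: (3,4) -> (5,4)
Segment 1: (5,4) -> (3,4)
Segment 2: (3,4) -> (7,4)
Segment 3: (7,4) -> (8,4)
Segment 4: (8,4) -> (9,4)
Segment 5: (9,4) -> (3,4)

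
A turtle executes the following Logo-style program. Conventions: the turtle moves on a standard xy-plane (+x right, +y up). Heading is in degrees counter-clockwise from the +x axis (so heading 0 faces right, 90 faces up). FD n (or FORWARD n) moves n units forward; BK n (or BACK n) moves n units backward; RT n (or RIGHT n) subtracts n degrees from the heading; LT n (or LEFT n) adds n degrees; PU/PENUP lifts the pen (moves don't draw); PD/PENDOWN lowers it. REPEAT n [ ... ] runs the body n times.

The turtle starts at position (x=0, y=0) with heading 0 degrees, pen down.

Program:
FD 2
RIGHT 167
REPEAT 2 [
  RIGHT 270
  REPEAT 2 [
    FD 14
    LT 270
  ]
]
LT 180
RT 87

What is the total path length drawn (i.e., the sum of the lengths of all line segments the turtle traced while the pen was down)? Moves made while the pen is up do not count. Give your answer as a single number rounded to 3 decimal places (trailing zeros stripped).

Executing turtle program step by step:
Start: pos=(0,0), heading=0, pen down
FD 2: (0,0) -> (2,0) [heading=0, draw]
RT 167: heading 0 -> 193
REPEAT 2 [
  -- iteration 1/2 --
  RT 270: heading 193 -> 283
  REPEAT 2 [
    -- iteration 1/2 --
    FD 14: (2,0) -> (5.149,-13.641) [heading=283, draw]
    LT 270: heading 283 -> 193
    -- iteration 2/2 --
    FD 14: (5.149,-13.641) -> (-8.492,-16.79) [heading=193, draw]
    LT 270: heading 193 -> 103
  ]
  -- iteration 2/2 --
  RT 270: heading 103 -> 193
  REPEAT 2 [
    -- iteration 1/2 --
    FD 14: (-8.492,-16.79) -> (-22.133,-19.94) [heading=193, draw]
    LT 270: heading 193 -> 103
    -- iteration 2/2 --
    FD 14: (-22.133,-19.94) -> (-25.282,-6.299) [heading=103, draw]
    LT 270: heading 103 -> 13
  ]
]
LT 180: heading 13 -> 193
RT 87: heading 193 -> 106
Final: pos=(-25.282,-6.299), heading=106, 5 segment(s) drawn

Segment lengths:
  seg 1: (0,0) -> (2,0), length = 2
  seg 2: (2,0) -> (5.149,-13.641), length = 14
  seg 3: (5.149,-13.641) -> (-8.492,-16.79), length = 14
  seg 4: (-8.492,-16.79) -> (-22.133,-19.94), length = 14
  seg 5: (-22.133,-19.94) -> (-25.282,-6.299), length = 14
Total = 58

Answer: 58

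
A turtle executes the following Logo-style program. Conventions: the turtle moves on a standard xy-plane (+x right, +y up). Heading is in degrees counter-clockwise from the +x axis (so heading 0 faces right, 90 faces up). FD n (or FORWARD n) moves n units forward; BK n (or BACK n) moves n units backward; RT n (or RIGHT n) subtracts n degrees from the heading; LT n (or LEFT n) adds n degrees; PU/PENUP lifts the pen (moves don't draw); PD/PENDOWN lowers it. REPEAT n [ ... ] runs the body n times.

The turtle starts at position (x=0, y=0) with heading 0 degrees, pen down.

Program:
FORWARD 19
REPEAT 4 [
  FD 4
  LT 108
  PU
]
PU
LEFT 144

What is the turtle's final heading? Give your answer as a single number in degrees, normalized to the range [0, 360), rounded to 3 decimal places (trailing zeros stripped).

Executing turtle program step by step:
Start: pos=(0,0), heading=0, pen down
FD 19: (0,0) -> (19,0) [heading=0, draw]
REPEAT 4 [
  -- iteration 1/4 --
  FD 4: (19,0) -> (23,0) [heading=0, draw]
  LT 108: heading 0 -> 108
  PU: pen up
  -- iteration 2/4 --
  FD 4: (23,0) -> (21.764,3.804) [heading=108, move]
  LT 108: heading 108 -> 216
  PU: pen up
  -- iteration 3/4 --
  FD 4: (21.764,3.804) -> (18.528,1.453) [heading=216, move]
  LT 108: heading 216 -> 324
  PU: pen up
  -- iteration 4/4 --
  FD 4: (18.528,1.453) -> (21.764,-0.898) [heading=324, move]
  LT 108: heading 324 -> 72
  PU: pen up
]
PU: pen up
LT 144: heading 72 -> 216
Final: pos=(21.764,-0.898), heading=216, 2 segment(s) drawn

Answer: 216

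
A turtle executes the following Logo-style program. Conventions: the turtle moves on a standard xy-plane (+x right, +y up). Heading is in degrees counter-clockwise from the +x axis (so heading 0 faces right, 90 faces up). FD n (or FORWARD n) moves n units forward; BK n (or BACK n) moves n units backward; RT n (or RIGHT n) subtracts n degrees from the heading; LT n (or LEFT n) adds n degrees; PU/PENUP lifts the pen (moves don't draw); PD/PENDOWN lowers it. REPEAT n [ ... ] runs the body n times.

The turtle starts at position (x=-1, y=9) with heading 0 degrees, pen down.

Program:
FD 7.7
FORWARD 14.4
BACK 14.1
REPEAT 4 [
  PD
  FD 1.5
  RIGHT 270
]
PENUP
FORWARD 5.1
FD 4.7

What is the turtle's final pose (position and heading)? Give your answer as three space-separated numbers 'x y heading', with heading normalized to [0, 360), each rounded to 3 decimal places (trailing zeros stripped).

Answer: 16.8 9 0

Derivation:
Executing turtle program step by step:
Start: pos=(-1,9), heading=0, pen down
FD 7.7: (-1,9) -> (6.7,9) [heading=0, draw]
FD 14.4: (6.7,9) -> (21.1,9) [heading=0, draw]
BK 14.1: (21.1,9) -> (7,9) [heading=0, draw]
REPEAT 4 [
  -- iteration 1/4 --
  PD: pen down
  FD 1.5: (7,9) -> (8.5,9) [heading=0, draw]
  RT 270: heading 0 -> 90
  -- iteration 2/4 --
  PD: pen down
  FD 1.5: (8.5,9) -> (8.5,10.5) [heading=90, draw]
  RT 270: heading 90 -> 180
  -- iteration 3/4 --
  PD: pen down
  FD 1.5: (8.5,10.5) -> (7,10.5) [heading=180, draw]
  RT 270: heading 180 -> 270
  -- iteration 4/4 --
  PD: pen down
  FD 1.5: (7,10.5) -> (7,9) [heading=270, draw]
  RT 270: heading 270 -> 0
]
PU: pen up
FD 5.1: (7,9) -> (12.1,9) [heading=0, move]
FD 4.7: (12.1,9) -> (16.8,9) [heading=0, move]
Final: pos=(16.8,9), heading=0, 7 segment(s) drawn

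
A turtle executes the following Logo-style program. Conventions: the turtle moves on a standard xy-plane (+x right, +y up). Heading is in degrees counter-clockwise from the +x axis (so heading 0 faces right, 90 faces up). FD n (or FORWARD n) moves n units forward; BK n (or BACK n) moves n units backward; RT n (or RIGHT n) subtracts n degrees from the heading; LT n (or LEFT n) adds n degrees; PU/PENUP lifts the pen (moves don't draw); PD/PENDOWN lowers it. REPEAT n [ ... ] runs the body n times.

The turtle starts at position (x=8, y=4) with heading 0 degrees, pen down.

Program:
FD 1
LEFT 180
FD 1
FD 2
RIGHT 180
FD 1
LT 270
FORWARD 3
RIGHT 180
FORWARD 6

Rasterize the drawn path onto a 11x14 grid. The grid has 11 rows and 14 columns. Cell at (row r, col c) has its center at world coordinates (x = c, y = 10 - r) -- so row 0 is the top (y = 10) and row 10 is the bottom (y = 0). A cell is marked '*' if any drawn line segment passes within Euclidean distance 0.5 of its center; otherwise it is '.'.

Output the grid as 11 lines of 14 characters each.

Answer: ..............
..............
..............
.......*......
.......*......
.......*......
......****....
.......*......
.......*......
.......*......
..............

Derivation:
Segment 0: (8,4) -> (9,4)
Segment 1: (9,4) -> (8,4)
Segment 2: (8,4) -> (6,4)
Segment 3: (6,4) -> (7,4)
Segment 4: (7,4) -> (7,1)
Segment 5: (7,1) -> (7,7)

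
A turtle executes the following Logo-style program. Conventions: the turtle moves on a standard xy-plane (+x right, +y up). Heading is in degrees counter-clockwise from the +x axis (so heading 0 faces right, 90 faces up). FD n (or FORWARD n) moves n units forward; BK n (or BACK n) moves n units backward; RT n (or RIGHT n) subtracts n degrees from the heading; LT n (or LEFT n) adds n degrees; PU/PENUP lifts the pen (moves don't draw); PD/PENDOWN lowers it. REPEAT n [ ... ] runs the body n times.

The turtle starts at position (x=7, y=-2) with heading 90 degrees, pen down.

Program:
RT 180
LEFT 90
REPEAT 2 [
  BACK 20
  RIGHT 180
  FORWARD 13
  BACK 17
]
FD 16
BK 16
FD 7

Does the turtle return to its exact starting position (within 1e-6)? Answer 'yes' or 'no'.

Executing turtle program step by step:
Start: pos=(7,-2), heading=90, pen down
RT 180: heading 90 -> 270
LT 90: heading 270 -> 0
REPEAT 2 [
  -- iteration 1/2 --
  BK 20: (7,-2) -> (-13,-2) [heading=0, draw]
  RT 180: heading 0 -> 180
  FD 13: (-13,-2) -> (-26,-2) [heading=180, draw]
  BK 17: (-26,-2) -> (-9,-2) [heading=180, draw]
  -- iteration 2/2 --
  BK 20: (-9,-2) -> (11,-2) [heading=180, draw]
  RT 180: heading 180 -> 0
  FD 13: (11,-2) -> (24,-2) [heading=0, draw]
  BK 17: (24,-2) -> (7,-2) [heading=0, draw]
]
FD 16: (7,-2) -> (23,-2) [heading=0, draw]
BK 16: (23,-2) -> (7,-2) [heading=0, draw]
FD 7: (7,-2) -> (14,-2) [heading=0, draw]
Final: pos=(14,-2), heading=0, 9 segment(s) drawn

Start position: (7, -2)
Final position: (14, -2)
Distance = 7; >= 1e-6 -> NOT closed

Answer: no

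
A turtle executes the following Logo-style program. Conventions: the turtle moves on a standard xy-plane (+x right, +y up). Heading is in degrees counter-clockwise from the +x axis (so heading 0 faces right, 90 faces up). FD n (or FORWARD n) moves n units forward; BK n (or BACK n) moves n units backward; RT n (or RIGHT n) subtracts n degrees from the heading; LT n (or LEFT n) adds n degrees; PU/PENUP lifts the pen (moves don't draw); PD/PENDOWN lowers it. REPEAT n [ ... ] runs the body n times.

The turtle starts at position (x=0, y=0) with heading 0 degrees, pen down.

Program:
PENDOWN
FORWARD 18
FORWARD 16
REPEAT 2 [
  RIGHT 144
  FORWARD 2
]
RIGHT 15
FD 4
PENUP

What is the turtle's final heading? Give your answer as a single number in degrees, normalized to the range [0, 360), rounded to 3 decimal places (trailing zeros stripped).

Answer: 57

Derivation:
Executing turtle program step by step:
Start: pos=(0,0), heading=0, pen down
PD: pen down
FD 18: (0,0) -> (18,0) [heading=0, draw]
FD 16: (18,0) -> (34,0) [heading=0, draw]
REPEAT 2 [
  -- iteration 1/2 --
  RT 144: heading 0 -> 216
  FD 2: (34,0) -> (32.382,-1.176) [heading=216, draw]
  -- iteration 2/2 --
  RT 144: heading 216 -> 72
  FD 2: (32.382,-1.176) -> (33,0.727) [heading=72, draw]
]
RT 15: heading 72 -> 57
FD 4: (33,0.727) -> (35.179,4.081) [heading=57, draw]
PU: pen up
Final: pos=(35.179,4.081), heading=57, 5 segment(s) drawn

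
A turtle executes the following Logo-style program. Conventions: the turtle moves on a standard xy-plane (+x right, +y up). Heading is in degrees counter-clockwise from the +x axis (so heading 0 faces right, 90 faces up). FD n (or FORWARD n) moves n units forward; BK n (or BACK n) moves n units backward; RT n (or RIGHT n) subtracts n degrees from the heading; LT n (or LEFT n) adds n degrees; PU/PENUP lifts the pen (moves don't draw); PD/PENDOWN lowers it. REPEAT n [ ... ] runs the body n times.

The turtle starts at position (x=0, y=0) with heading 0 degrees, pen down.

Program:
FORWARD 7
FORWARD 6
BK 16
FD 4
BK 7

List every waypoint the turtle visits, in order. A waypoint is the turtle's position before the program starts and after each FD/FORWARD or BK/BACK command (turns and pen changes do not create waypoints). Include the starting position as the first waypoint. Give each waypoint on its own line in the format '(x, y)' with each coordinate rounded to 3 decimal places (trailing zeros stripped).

Answer: (0, 0)
(7, 0)
(13, 0)
(-3, 0)
(1, 0)
(-6, 0)

Derivation:
Executing turtle program step by step:
Start: pos=(0,0), heading=0, pen down
FD 7: (0,0) -> (7,0) [heading=0, draw]
FD 6: (7,0) -> (13,0) [heading=0, draw]
BK 16: (13,0) -> (-3,0) [heading=0, draw]
FD 4: (-3,0) -> (1,0) [heading=0, draw]
BK 7: (1,0) -> (-6,0) [heading=0, draw]
Final: pos=(-6,0), heading=0, 5 segment(s) drawn
Waypoints (6 total):
(0, 0)
(7, 0)
(13, 0)
(-3, 0)
(1, 0)
(-6, 0)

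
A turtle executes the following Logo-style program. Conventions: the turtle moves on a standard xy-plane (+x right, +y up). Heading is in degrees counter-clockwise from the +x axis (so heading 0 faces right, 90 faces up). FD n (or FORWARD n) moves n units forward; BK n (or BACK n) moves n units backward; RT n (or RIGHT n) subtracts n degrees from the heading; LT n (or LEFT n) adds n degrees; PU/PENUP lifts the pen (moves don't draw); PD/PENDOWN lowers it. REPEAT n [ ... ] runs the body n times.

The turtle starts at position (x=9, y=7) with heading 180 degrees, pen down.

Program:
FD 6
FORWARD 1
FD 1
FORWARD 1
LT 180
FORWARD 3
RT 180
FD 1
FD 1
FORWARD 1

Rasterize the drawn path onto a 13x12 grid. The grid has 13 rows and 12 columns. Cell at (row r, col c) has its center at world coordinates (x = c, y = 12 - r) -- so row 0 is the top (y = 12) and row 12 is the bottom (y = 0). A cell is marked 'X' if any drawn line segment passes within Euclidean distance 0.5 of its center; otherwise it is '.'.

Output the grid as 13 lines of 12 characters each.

Answer: ............
............
............
............
............
XXXXXXXXXX..
............
............
............
............
............
............
............

Derivation:
Segment 0: (9,7) -> (3,7)
Segment 1: (3,7) -> (2,7)
Segment 2: (2,7) -> (1,7)
Segment 3: (1,7) -> (0,7)
Segment 4: (0,7) -> (3,7)
Segment 5: (3,7) -> (2,7)
Segment 6: (2,7) -> (1,7)
Segment 7: (1,7) -> (0,7)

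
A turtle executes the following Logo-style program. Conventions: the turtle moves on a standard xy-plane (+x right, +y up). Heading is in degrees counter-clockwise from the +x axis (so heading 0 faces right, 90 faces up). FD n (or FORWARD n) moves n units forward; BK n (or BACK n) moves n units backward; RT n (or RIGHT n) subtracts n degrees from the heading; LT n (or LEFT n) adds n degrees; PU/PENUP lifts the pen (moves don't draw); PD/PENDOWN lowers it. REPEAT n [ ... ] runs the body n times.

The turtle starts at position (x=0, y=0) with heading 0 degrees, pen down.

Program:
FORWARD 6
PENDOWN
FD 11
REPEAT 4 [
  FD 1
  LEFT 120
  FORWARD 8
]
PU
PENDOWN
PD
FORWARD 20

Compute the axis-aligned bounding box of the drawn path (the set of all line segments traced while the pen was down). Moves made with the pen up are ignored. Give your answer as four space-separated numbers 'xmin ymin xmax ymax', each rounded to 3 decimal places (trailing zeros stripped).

Answer: 0 0 18 24.249

Derivation:
Executing turtle program step by step:
Start: pos=(0,0), heading=0, pen down
FD 6: (0,0) -> (6,0) [heading=0, draw]
PD: pen down
FD 11: (6,0) -> (17,0) [heading=0, draw]
REPEAT 4 [
  -- iteration 1/4 --
  FD 1: (17,0) -> (18,0) [heading=0, draw]
  LT 120: heading 0 -> 120
  FD 8: (18,0) -> (14,6.928) [heading=120, draw]
  -- iteration 2/4 --
  FD 1: (14,6.928) -> (13.5,7.794) [heading=120, draw]
  LT 120: heading 120 -> 240
  FD 8: (13.5,7.794) -> (9.5,0.866) [heading=240, draw]
  -- iteration 3/4 --
  FD 1: (9.5,0.866) -> (9,0) [heading=240, draw]
  LT 120: heading 240 -> 0
  FD 8: (9,0) -> (17,0) [heading=0, draw]
  -- iteration 4/4 --
  FD 1: (17,0) -> (18,0) [heading=0, draw]
  LT 120: heading 0 -> 120
  FD 8: (18,0) -> (14,6.928) [heading=120, draw]
]
PU: pen up
PD: pen down
PD: pen down
FD 20: (14,6.928) -> (4,24.249) [heading=120, draw]
Final: pos=(4,24.249), heading=120, 11 segment(s) drawn

Segment endpoints: x in {0, 4, 6, 9, 9.5, 13.5, 14, 14, 17, 18}, y in {0, 0, 0, 0, 0.866, 6.928, 6.928, 7.794, 24.249}
xmin=0, ymin=0, xmax=18, ymax=24.249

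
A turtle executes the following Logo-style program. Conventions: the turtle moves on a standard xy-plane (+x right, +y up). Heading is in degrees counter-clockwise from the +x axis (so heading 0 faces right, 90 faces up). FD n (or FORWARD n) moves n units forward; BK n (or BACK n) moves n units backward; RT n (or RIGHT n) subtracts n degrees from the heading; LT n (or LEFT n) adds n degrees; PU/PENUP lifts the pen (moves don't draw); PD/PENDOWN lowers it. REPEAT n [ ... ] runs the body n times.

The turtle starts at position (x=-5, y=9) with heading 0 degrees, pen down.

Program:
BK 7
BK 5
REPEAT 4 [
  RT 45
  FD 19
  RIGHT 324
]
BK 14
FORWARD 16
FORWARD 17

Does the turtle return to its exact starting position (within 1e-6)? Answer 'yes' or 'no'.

Executing turtle program step by step:
Start: pos=(-5,9), heading=0, pen down
BK 7: (-5,9) -> (-12,9) [heading=0, draw]
BK 5: (-12,9) -> (-17,9) [heading=0, draw]
REPEAT 4 [
  -- iteration 1/4 --
  RT 45: heading 0 -> 315
  FD 19: (-17,9) -> (-3.565,-4.435) [heading=315, draw]
  RT 324: heading 315 -> 351
  -- iteration 2/4 --
  RT 45: heading 351 -> 306
  FD 19: (-3.565,-4.435) -> (7.603,-19.806) [heading=306, draw]
  RT 324: heading 306 -> 342
  -- iteration 3/4 --
  RT 45: heading 342 -> 297
  FD 19: (7.603,-19.806) -> (16.229,-36.735) [heading=297, draw]
  RT 324: heading 297 -> 333
  -- iteration 4/4 --
  RT 45: heading 333 -> 288
  FD 19: (16.229,-36.735) -> (22.1,-54.806) [heading=288, draw]
  RT 324: heading 288 -> 324
]
BK 14: (22.1,-54.806) -> (10.774,-46.577) [heading=324, draw]
FD 16: (10.774,-46.577) -> (23.718,-55.981) [heading=324, draw]
FD 17: (23.718,-55.981) -> (37.471,-65.973) [heading=324, draw]
Final: pos=(37.471,-65.973), heading=324, 9 segment(s) drawn

Start position: (-5, 9)
Final position: (37.471, -65.973)
Distance = 86.168; >= 1e-6 -> NOT closed

Answer: no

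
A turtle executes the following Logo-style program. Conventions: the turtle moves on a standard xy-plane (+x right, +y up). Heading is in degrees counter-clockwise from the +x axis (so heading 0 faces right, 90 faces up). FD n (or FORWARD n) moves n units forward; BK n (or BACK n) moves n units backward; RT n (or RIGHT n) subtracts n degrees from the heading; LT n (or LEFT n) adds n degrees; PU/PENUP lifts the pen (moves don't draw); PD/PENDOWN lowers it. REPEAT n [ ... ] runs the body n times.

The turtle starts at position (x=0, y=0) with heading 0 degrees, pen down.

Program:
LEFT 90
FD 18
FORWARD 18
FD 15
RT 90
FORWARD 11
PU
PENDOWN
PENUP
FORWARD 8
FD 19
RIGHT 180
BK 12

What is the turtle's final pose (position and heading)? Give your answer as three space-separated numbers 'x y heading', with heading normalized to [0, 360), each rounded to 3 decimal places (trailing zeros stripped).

Answer: 50 51 180

Derivation:
Executing turtle program step by step:
Start: pos=(0,0), heading=0, pen down
LT 90: heading 0 -> 90
FD 18: (0,0) -> (0,18) [heading=90, draw]
FD 18: (0,18) -> (0,36) [heading=90, draw]
FD 15: (0,36) -> (0,51) [heading=90, draw]
RT 90: heading 90 -> 0
FD 11: (0,51) -> (11,51) [heading=0, draw]
PU: pen up
PD: pen down
PU: pen up
FD 8: (11,51) -> (19,51) [heading=0, move]
FD 19: (19,51) -> (38,51) [heading=0, move]
RT 180: heading 0 -> 180
BK 12: (38,51) -> (50,51) [heading=180, move]
Final: pos=(50,51), heading=180, 4 segment(s) drawn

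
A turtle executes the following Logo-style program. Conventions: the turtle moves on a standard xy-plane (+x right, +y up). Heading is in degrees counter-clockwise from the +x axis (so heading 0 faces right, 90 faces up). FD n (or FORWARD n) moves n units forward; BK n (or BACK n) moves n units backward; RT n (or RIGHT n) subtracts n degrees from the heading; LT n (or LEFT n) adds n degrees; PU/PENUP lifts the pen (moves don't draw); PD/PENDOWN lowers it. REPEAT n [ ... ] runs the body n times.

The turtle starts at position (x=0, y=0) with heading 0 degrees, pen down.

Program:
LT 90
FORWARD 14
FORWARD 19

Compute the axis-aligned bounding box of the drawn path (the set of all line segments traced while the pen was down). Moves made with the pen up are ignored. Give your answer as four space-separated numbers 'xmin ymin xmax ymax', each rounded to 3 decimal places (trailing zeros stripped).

Answer: 0 0 0 33

Derivation:
Executing turtle program step by step:
Start: pos=(0,0), heading=0, pen down
LT 90: heading 0 -> 90
FD 14: (0,0) -> (0,14) [heading=90, draw]
FD 19: (0,14) -> (0,33) [heading=90, draw]
Final: pos=(0,33), heading=90, 2 segment(s) drawn

Segment endpoints: x in {0, 0, 0}, y in {0, 14, 33}
xmin=0, ymin=0, xmax=0, ymax=33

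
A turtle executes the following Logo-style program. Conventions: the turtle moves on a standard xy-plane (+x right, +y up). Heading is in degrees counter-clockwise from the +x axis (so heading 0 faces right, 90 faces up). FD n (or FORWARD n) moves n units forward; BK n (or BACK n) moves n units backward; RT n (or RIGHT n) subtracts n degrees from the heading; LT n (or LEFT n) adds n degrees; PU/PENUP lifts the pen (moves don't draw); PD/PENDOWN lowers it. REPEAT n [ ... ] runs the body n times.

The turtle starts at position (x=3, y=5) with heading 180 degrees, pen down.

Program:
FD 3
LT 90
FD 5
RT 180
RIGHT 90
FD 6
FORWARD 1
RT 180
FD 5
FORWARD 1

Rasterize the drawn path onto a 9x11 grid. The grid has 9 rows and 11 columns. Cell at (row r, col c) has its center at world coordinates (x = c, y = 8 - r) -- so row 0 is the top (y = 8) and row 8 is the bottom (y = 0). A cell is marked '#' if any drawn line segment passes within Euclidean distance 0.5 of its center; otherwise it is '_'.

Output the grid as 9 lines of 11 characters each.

Segment 0: (3,5) -> (0,5)
Segment 1: (0,5) -> (-0,0)
Segment 2: (-0,0) -> (6,0)
Segment 3: (6,0) -> (7,0)
Segment 4: (7,0) -> (2,-0)
Segment 5: (2,-0) -> (1,-0)

Answer: ___________
___________
___________
####_______
#__________
#__________
#__________
#__________
########___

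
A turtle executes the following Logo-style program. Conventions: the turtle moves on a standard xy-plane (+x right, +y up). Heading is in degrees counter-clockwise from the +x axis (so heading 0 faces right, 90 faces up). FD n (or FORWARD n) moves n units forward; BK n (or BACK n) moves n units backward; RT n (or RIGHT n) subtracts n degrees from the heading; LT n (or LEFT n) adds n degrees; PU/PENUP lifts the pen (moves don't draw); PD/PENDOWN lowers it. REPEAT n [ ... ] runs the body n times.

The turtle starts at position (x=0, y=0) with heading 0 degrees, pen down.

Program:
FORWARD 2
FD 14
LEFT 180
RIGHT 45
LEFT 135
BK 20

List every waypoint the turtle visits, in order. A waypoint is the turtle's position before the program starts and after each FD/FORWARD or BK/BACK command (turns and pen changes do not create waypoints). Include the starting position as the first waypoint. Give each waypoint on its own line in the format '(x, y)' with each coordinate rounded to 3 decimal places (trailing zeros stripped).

Answer: (0, 0)
(2, 0)
(16, 0)
(16, 20)

Derivation:
Executing turtle program step by step:
Start: pos=(0,0), heading=0, pen down
FD 2: (0,0) -> (2,0) [heading=0, draw]
FD 14: (2,0) -> (16,0) [heading=0, draw]
LT 180: heading 0 -> 180
RT 45: heading 180 -> 135
LT 135: heading 135 -> 270
BK 20: (16,0) -> (16,20) [heading=270, draw]
Final: pos=(16,20), heading=270, 3 segment(s) drawn
Waypoints (4 total):
(0, 0)
(2, 0)
(16, 0)
(16, 20)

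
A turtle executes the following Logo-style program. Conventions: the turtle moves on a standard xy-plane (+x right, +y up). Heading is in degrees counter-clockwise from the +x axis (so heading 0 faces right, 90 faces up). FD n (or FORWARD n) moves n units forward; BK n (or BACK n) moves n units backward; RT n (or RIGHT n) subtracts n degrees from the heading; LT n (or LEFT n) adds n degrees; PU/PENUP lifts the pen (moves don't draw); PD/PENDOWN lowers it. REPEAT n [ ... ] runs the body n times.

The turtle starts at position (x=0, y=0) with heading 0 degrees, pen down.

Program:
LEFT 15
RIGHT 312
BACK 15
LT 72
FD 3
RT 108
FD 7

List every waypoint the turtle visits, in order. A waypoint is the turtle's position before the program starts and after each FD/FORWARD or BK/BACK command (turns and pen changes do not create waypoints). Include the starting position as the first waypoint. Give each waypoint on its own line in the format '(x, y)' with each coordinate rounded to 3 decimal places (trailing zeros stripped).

Executing turtle program step by step:
Start: pos=(0,0), heading=0, pen down
LT 15: heading 0 -> 15
RT 312: heading 15 -> 63
BK 15: (0,0) -> (-6.81,-13.365) [heading=63, draw]
LT 72: heading 63 -> 135
FD 3: (-6.81,-13.365) -> (-8.931,-11.244) [heading=135, draw]
RT 108: heading 135 -> 27
FD 7: (-8.931,-11.244) -> (-2.694,-8.066) [heading=27, draw]
Final: pos=(-2.694,-8.066), heading=27, 3 segment(s) drawn
Waypoints (4 total):
(0, 0)
(-6.81, -13.365)
(-8.931, -11.244)
(-2.694, -8.066)

Answer: (0, 0)
(-6.81, -13.365)
(-8.931, -11.244)
(-2.694, -8.066)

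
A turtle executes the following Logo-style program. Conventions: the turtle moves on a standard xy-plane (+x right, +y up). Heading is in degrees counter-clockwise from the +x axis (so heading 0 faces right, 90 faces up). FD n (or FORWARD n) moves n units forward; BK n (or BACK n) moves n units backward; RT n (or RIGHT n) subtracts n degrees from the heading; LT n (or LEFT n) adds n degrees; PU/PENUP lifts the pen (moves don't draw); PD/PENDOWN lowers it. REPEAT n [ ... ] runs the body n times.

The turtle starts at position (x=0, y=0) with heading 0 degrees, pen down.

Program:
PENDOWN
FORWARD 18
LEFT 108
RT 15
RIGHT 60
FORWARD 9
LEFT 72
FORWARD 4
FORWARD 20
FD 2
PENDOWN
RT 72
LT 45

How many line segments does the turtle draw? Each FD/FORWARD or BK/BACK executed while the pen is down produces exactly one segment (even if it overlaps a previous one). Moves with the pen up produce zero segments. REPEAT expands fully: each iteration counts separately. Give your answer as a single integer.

Executing turtle program step by step:
Start: pos=(0,0), heading=0, pen down
PD: pen down
FD 18: (0,0) -> (18,0) [heading=0, draw]
LT 108: heading 0 -> 108
RT 15: heading 108 -> 93
RT 60: heading 93 -> 33
FD 9: (18,0) -> (25.548,4.902) [heading=33, draw]
LT 72: heading 33 -> 105
FD 4: (25.548,4.902) -> (24.513,8.765) [heading=105, draw]
FD 20: (24.513,8.765) -> (19.336,28.084) [heading=105, draw]
FD 2: (19.336,28.084) -> (18.819,30.016) [heading=105, draw]
PD: pen down
RT 72: heading 105 -> 33
LT 45: heading 33 -> 78
Final: pos=(18.819,30.016), heading=78, 5 segment(s) drawn
Segments drawn: 5

Answer: 5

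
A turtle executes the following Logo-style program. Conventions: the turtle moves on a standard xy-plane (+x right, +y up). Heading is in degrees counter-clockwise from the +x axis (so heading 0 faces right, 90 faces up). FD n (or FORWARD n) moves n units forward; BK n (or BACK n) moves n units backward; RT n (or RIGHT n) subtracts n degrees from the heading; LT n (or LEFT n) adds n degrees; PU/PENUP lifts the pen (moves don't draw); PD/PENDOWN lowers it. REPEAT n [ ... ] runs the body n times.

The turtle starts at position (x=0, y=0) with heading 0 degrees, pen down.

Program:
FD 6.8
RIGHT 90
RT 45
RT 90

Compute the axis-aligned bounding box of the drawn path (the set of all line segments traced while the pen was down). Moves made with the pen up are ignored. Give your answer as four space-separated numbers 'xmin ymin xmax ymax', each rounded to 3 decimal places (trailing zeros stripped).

Answer: 0 0 6.8 0

Derivation:
Executing turtle program step by step:
Start: pos=(0,0), heading=0, pen down
FD 6.8: (0,0) -> (6.8,0) [heading=0, draw]
RT 90: heading 0 -> 270
RT 45: heading 270 -> 225
RT 90: heading 225 -> 135
Final: pos=(6.8,0), heading=135, 1 segment(s) drawn

Segment endpoints: x in {0, 6.8}, y in {0}
xmin=0, ymin=0, xmax=6.8, ymax=0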